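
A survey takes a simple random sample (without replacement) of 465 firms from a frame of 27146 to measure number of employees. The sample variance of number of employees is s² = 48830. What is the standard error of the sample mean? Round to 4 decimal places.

10.1593

Under SRS without replacement, Var(ȳ) = (1 − f)·s²/n with f = n/N = 465/27146 = 0.01712960.
Var(ȳ) = (1 − 0.01712960)·48830/465 = 0.98287040·105.01075 = 103.21196.
SE(ȳ) = √(103.21196) = 10.1593.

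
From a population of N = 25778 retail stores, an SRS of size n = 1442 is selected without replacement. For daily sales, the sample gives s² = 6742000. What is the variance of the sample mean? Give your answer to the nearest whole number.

4414

Under SRS without replacement, Var(ȳ) = (1 − f)·s²/n with f = n/N = 1442/25778 = 0.05593917.
Var(ȳ) = (1 − 0.05593917)·6742000/1442 = 0.94406083·4675.4508 = 4413.9099.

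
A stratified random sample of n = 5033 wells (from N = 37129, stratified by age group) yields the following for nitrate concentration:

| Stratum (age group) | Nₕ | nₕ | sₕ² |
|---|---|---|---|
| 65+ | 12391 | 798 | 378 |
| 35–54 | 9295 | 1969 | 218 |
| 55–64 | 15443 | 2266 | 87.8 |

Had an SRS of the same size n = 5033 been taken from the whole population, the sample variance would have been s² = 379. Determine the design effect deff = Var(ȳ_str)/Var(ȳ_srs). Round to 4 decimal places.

0.9301

Var(ȳ_str) = Σ Wₕ²(1−fₕ)sₕ²/nₕ with Wₕ = Nₕ/37129:
  65+: (12391/37129)²·(1−798/12391)·378/798 = 0.0493588
  35–54: (9295/37129)²·(1−1969/9295)·218/1969 = 0.0054689075
  55–64: (15443/37129)²·(1−2266/15443)·87.8/2266 = 0.0057194771
  → Var(ȳ_str) = 0.060547185.
Var(ȳ_srs) = (1 − 5033/37129)·379/5033 = 0.065095346.
deff = 0.060547185 / 0.065095346 = 0.9301.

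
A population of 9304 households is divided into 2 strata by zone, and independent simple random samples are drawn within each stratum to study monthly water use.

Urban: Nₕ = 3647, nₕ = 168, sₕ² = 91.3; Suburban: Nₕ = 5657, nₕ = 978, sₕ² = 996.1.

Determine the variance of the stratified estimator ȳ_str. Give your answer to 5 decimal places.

0.39109

Var(ȳ_str) = Σₕ Wₕ²(1 − fₕ)sₕ²/nₕ with Wₕ = Nₕ/N, N = 9304.
Urban: Wₕ = 0.39198194; term = 0.39198194²·(1 − 0.04606526)·91.3/168 = 0.079654861.
Suburban: Wₕ = 0.60801806; term = 0.60801806²·(1 − 0.17288315)·996.1/978 = 0.31143248.
Sum = 0.39108734.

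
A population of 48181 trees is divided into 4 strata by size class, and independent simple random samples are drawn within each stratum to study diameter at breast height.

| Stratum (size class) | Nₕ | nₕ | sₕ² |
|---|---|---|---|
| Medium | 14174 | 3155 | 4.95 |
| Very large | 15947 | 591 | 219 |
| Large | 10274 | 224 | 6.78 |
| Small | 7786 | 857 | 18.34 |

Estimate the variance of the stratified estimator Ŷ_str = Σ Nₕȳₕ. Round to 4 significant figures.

9.527 × 10^7

Var(Ŷ_str) = Σₕ Nₕ²(1 − fₕ)sₕ²/nₕ.
Medium: 14174²·(1 − 3155/14174)·4.95/3155 = 245041.95.
Very large: 15947²·(1 − 591/15947)·219/591 = 9.0743125 × 10^7.
Large: 10274²·(1 − 224/10274)·6.78/224 = 3.1252682 × 10^6.
Small: 7786²·(1 − 857/7786)·18.34/857 = 1.1545253 × 10^6.
Sum = 9.526796 × 10^7.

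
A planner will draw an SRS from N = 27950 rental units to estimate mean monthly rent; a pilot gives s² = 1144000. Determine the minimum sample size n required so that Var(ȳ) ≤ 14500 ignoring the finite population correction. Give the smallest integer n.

Without fpc, n₀ = s²/D = 1144000/14500 = 78.8966.
Rounding up, n = 79.

79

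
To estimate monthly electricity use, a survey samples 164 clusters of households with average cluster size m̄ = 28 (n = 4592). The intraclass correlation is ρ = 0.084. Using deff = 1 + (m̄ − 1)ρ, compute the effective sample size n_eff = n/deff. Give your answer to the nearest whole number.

1405

deff = 1 + (28 − 1)·0.084 = 1 + 2.268 = 3.268.
n_eff = 4592 / 3.268 = 1405.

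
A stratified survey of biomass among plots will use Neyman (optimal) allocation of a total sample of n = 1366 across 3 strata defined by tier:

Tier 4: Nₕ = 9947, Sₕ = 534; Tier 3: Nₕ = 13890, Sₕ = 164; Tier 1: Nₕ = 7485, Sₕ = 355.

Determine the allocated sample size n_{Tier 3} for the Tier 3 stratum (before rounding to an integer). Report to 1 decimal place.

Neyman allocation: nₕ = n·NₕSₕ / Σⱼ NⱼSⱼ.
Σ NⱼSⱼ = 9947·534 + 13890·164 + 7485·355 = 1.0246833 × 10^7.
n_{Tier 3} = 1366·13890·164 / (1.0246833 × 10^7) = 303.7.

303.7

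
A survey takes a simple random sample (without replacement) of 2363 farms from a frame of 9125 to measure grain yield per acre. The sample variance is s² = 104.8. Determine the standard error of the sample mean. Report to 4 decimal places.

Under SRS without replacement, Var(ȳ) = (1 − f)·s²/n with f = n/N = 2363/9125 = 0.25895890.
Var(ȳ) = (1 − 0.25895890)·104.8/2363 = 0.74104110·0.044350402 = 0.032865471.
SE(ȳ) = √(0.032865471) = 0.1813.

0.1813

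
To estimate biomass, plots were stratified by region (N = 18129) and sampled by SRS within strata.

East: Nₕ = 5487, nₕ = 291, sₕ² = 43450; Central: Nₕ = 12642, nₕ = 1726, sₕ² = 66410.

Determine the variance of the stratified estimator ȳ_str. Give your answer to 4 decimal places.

29.1081

Var(ȳ_str) = Σₕ Wₕ²(1 − fₕ)sₕ²/nₕ with Wₕ = Nₕ/N, N = 18129.
East: Wₕ = 0.30266424; term = 0.30266424²·(1 − 0.05303445)·43450/291 = 12.952488.
Central: Wₕ = 0.69733576; term = 0.69733576²·(1 − 0.13652903)·66410/1726 = 16.155645.
Sum = 29.108133.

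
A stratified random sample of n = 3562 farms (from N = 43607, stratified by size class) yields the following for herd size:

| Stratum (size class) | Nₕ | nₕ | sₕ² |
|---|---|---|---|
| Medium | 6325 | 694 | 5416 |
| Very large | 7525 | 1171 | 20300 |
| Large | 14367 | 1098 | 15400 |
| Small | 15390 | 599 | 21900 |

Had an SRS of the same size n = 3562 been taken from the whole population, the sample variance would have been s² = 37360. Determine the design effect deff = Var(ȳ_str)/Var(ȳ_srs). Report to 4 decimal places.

Var(ȳ_str) = Σ Wₕ²(1−fₕ)sₕ²/nₕ with Wₕ = Nₕ/43607:
  Medium: (6325/43607)²·(1−694/6325)·5416/694 = 0.14616817
  Very large: (7525/43607)²·(1−1171/7525)·20300/1171 = 0.43589355
  Large: (14367/43607)²·(1−1098/14367)·15400/1098 = 1.4060807
  Small: (15390/43607)²·(1−599/15390)·21900/599 = 4.3766421
  → Var(ȳ_str) = 6.3647845.
Var(ȳ_srs) = (1 − 3562/43607)·37360/3562 = 9.6317464.
deff = 6.3647845 / 9.6317464 = 0.6608.

0.6608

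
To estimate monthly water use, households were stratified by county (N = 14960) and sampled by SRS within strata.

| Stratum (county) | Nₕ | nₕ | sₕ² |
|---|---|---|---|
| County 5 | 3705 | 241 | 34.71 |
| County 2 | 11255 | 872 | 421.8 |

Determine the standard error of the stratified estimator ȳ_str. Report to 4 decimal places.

0.5107

Var(ȳ_str) = Σₕ Wₕ²(1 − fₕ)sₕ²/nₕ with Wₕ = Nₕ/N, N = 14960.
County 5: Wₕ = 0.24766043; term = 0.24766043²·(1 − 0.06504723)·34.71/241 = 0.0082592475.
County 2: Wₕ = 0.75233957; term = 0.75233957²·(1 − 0.07747668)·421.8/872 = 0.25257785.
Sum = 0.2608371.
SE = √(0.2608371) = 0.5107.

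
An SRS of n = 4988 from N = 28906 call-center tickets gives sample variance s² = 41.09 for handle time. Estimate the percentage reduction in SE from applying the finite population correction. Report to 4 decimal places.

9.0362

f = n/N = 4988/28906 = 0.17255933.
SE_no-fpc = √(s²/n) = 0.090762165; SE_fpc = √((1−f)s²/n) = 0.082560684.
Ratio = √(1−f) = 0.90963766. Reduction = 100·(1 − 0.90963766) = 9.0362%.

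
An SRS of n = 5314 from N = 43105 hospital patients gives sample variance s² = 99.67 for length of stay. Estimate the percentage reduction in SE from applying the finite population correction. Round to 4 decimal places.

f = n/N = 5314/43105 = 0.12328036.
SE_no-fpc = √(s²/n) = 0.13695297; SE_fpc = √((1−f)s²/n) = 0.1282336.
Ratio = √(1−f) = 0.93633308. Reduction = 100·(1 − 0.93633308) = 6.3667%.

6.3667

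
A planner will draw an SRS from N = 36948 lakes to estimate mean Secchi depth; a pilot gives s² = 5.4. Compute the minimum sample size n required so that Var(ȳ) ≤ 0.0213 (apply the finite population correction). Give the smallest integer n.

Without fpc, n₀ = s²/D = 5.4/0.0213 = 253.5211.
With fpc, (1 − n/N)·s²/n ≤ D requires n ≥ n₀/(1 + n₀/N) = 253.5211/(1 + 253.5211/36948) = 251.7934.
Rounding up, n = 252.

252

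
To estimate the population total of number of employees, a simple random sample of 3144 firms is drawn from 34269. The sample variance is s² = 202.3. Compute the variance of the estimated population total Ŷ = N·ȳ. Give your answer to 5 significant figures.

6.8632 × 10^7

Var(Ŷ) = N²·Var(ȳ) = N²·(1 − n/N)·s²/n.
f = 3144/34269 = 0.09174473; Var(ȳ) = 0.90825527·202.3/3144 = 0.058441489.
Var(Ŷ) = 34269² · 0.058441489 = 6.8631602 × 10^7.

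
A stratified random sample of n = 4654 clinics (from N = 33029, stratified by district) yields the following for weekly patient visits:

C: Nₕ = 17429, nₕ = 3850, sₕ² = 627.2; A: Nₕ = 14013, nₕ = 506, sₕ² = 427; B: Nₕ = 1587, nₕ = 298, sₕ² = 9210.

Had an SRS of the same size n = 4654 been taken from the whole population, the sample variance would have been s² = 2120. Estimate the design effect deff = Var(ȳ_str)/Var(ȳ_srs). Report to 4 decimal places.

0.6125

Var(ȳ_str) = Σ Wₕ²(1−fₕ)sₕ²/nₕ with Wₕ = Nₕ/33029:
  C: (17429/33029)²·(1−3850/17429)·627.2/3850 = 0.035342293
  A: (14013/33029)²·(1−506/14013)·427/506 = 0.14641195
  B: (1587/33029)²·(1−298/1587)·9210/298 = 0.057953859
  → Var(ȳ_str) = 0.2397081.
Var(ȳ_srs) = (1 − 4654/33029)·2120/4654 = 0.39133611.
deff = 0.2397081 / 0.39133611 = 0.6125.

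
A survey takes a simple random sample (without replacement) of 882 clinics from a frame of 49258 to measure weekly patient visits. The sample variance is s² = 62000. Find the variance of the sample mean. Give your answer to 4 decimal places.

Under SRS without replacement, Var(ȳ) = (1 − f)·s²/n with f = n/N = 882/49258 = 0.01790572.
Var(ȳ) = (1 − 0.01790572)·62000/882 = 0.98209428·70.294785 = 69.036106.

69.0361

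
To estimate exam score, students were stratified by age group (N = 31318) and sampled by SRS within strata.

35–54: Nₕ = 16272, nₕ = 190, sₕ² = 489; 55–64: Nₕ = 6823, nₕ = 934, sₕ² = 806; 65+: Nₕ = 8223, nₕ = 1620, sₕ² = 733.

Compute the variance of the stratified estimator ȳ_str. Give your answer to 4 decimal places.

Var(ȳ_str) = Σₕ Wₕ²(1 − fₕ)sₕ²/nₕ with Wₕ = Nₕ/N, N = 31318.
35–54: Wₕ = 0.51957341; term = 0.51957341²·(1 − 0.01167650)·489/190 = 0.68667022.
55–64: Wₕ = 0.21786193; term = 0.21786193²·(1 − 0.13688993)·806/934 = 0.035352249.
65+: Wₕ = 0.26256466; term = 0.26256466²·(1 − 0.19700839)·733/1620 = 0.025047968.
Sum = 0.74707044.

0.7471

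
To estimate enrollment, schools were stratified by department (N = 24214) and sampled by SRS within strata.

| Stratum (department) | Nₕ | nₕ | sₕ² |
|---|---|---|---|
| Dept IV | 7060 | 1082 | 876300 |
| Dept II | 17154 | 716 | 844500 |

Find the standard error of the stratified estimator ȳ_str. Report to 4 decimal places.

Var(ȳ_str) = Σₕ Wₕ²(1 − fₕ)sₕ²/nₕ with Wₕ = Nₕ/N, N = 24214.
Dept IV: Wₕ = 0.29156686; term = 0.29156686²·(1 − 0.15325779)·876300/1082 = 58.297924.
Dept II: Wₕ = 0.70843314; term = 0.70843314²·(1 − 0.04173954)·844500/716 = 567.24142.
Sum = 625.53934.
SE = √(625.53934) = 25.0108.

25.0108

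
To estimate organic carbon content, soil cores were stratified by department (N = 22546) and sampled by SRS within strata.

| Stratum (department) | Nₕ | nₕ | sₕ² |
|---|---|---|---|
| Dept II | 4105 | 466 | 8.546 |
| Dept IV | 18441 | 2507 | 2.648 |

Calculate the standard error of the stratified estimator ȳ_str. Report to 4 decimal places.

0.0339

Var(ȳ_str) = Σₕ Wₕ²(1 − fₕ)sₕ²/nₕ with Wₕ = Nₕ/N, N = 22546.
Dept II: Wₕ = 0.18207221; term = 0.18207221²·(1 − 0.11352010)·8.546/466 = 5.3893102 × 10^-4.
Dept IV: Wₕ = 0.81792779; term = 0.81792779²·(1 − 0.13594707)·2.648/2507 = 6.1056784 × 10^-4.
Sum = 0.0011494989.
SE = √(0.0011494989) = 0.0339.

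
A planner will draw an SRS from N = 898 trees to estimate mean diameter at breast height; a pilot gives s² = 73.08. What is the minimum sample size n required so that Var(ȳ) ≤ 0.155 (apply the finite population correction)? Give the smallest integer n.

310

Without fpc, n₀ = s²/D = 73.08/0.155 = 471.4839.
With fpc, (1 − n/N)·s²/n ≤ D requires n ≥ n₀/(1 + n₀/N) = 471.4839/(1 + 471.4839/898) = 309.1621.
Rounding up, n = 310.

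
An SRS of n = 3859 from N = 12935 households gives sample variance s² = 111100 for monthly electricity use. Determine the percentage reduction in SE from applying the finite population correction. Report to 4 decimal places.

16.2347

f = n/N = 3859/12935 = 0.29833784.
SE_no-fpc = √(s²/n) = 5.3656166; SE_fpc = √((1−f)s²/n) = 4.4945236.
Ratio = √(1−f) = 0.83765277. Reduction = 100·(1 − 0.83765277) = 16.2347%.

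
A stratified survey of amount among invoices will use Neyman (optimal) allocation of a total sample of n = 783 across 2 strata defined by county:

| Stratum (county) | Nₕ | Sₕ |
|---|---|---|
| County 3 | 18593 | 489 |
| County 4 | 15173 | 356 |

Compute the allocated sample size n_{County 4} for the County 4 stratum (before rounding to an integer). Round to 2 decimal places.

291.82

Neyman allocation: nₕ = n·NₕSₕ / Σⱼ NⱼSⱼ.
Σ NⱼSⱼ = 18593·489 + 15173·356 = 1.4493565 × 10^7.
n_{County 4} = 783·15173·356 / (1.4493565 × 10^7) = 291.82.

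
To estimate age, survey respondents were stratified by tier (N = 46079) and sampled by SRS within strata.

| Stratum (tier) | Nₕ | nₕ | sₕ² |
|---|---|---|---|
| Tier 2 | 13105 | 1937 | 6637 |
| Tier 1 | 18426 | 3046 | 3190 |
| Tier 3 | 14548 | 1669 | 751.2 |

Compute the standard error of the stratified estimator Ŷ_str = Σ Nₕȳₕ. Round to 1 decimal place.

Var(Ŷ_str) = Σₕ Nₕ²(1 − fₕ)sₕ²/nₕ.
Tier 2: 13105²·(1 − 1937/13105)·6637/1937 = 5.0148117 × 10^8.
Tier 1: 18426²·(1 − 3046/18426)·3190/3046 = 2.9678926 × 10^8.
Tier 3: 14548²·(1 − 1669/14548)·751.2/1669 = 8.4330501 × 10^7.
Sum = 8.8260093 × 10^8.
SE = √(8.8260093 × 10^8) = 29708.6.

29708.6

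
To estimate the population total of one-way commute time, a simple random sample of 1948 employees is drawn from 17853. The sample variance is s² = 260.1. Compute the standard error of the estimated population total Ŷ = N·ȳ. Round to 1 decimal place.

Var(Ŷ) = N²·Var(ȳ) = N²·(1 − n/N)·s²/n.
f = 1948/17853 = 0.10911331; Var(ȳ) = 0.89088669·260.1/1948 = 0.11895258.
Var(Ŷ) = 17853² · 0.11895258 = 3.7913709 × 10^7.
SE(Ŷ) = √(3.7913709 × 10^7) = 6157.4.

6157.4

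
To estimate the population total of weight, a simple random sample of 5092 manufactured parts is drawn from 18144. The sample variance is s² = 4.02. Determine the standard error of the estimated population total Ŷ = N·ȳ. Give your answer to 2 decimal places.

Var(Ŷ) = N²·Var(ȳ) = N²·(1 − n/N)·s²/n.
f = 5092/18144 = 0.28064374; Var(ȳ) = 0.71935626·4.02/5092 = 5.6791284 × 10^-4.
Var(Ŷ) = 18144² · (5.6791284 × 10^-4) = 186959.6.
SE(Ŷ) = √(186959.6) = 432.39.

432.39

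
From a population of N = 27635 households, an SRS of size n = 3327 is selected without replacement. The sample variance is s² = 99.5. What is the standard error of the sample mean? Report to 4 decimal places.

Under SRS without replacement, Var(ȳ) = (1 − f)·s²/n with f = n/N = 3327/27635 = 0.12039081.
Var(ȳ) = (1 − 0.12039081)·99.5/3327 = 0.87960919·0.029906823 = 0.026306316.
SE(ȳ) = √(0.026306316) = 0.1622.

0.1622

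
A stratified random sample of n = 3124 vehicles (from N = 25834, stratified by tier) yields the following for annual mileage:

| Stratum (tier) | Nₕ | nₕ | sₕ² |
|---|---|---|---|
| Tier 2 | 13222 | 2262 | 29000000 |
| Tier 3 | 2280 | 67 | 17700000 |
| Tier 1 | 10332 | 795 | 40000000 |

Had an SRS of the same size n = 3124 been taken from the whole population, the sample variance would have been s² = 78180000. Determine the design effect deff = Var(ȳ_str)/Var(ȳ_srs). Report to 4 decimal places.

0.5550

Var(ȳ_str) = Σ Wₕ²(1−fₕ)sₕ²/nₕ with Wₕ = Nₕ/25834:
  Tier 2: (13222/25834)²·(1−2262/13222)·29000000/2262 = 2783.7472
  Tier 3: (2280/25834)²·(1−67/2280)·17700000/67 = 1997.2453
  Tier 1: (10332/25834)²·(1−795/10332)·40000000/795 = 7428.5788
  → Var(ȳ_str) = 12209.571.
Var(ȳ_srs) = (1 − 3124/25834)·78180000/3124 = 21999.364.
deff = 12209.571 / 21999.364 = 0.5550.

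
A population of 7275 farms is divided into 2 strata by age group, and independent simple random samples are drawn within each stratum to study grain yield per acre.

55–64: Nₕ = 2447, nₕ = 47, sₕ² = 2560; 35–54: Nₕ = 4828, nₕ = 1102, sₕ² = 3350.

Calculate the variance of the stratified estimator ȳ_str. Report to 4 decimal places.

7.0772

Var(ȳ_str) = Σₕ Wₕ²(1 − fₕ)sₕ²/nₕ with Wₕ = Nₕ/N, N = 7275.
55–64: Wₕ = 0.33635739; term = 0.33635739²·(1 − 0.01920719)·2560/47 = 6.0439564.
35–54: Wₕ = 0.66364261; term = 0.66364261²·(1 − 0.22825186)·3350/1102 = 1.0332546.
Sum = 7.077211.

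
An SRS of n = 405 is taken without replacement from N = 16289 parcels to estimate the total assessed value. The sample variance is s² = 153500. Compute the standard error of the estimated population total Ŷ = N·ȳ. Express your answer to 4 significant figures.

Var(Ŷ) = N²·Var(ȳ) = N²·(1 − n/N)·s²/n.
f = 405/16289 = 0.02486340; Var(ȳ) = 0.97513660·153500/405 = 369.58881.
Var(Ŷ) = 16289² · 369.58881 = 9.8063561 × 10^10.
SE(Ŷ) = √(9.8063561 × 10^10) = 313200.

313200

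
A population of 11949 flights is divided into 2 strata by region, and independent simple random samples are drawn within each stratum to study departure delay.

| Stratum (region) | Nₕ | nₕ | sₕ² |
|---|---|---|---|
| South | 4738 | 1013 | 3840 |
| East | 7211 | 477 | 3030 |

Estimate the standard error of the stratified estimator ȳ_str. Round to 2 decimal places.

1.62

Var(ȳ_str) = Σₕ Wₕ²(1 − fₕ)sₕ²/nₕ with Wₕ = Nₕ/N, N = 11949.
South: Wₕ = 0.39651854; term = 0.39651854²·(1 − 0.21380329)·3840/1013 = 0.46857595.
East: Wₕ = 0.60348146; term = 0.60348146²·(1 − 0.06614894)·3030/477 = 2.1603779.
Sum = 2.6289539.
SE = √(2.6289539) = 1.62.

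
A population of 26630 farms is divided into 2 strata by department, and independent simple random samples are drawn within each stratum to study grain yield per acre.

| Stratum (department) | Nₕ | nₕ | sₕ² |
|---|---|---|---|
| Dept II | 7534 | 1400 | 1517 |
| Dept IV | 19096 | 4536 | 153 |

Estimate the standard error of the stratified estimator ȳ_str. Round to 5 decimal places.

Var(ȳ_str) = Σₕ Wₕ²(1 − fₕ)sₕ²/nₕ with Wₕ = Nₕ/N, N = 26630.
Dept II: Wₕ = 0.28291401; term = 0.28291401²·(1 − 0.18582426)·1517/1400 = 0.07061299.
Dept IV: Wₕ = 0.71708599; term = 0.71708599²·(1 − 0.23753666)·153/4536 = 0.013224517.
Sum = 0.083837507.
SE = √(0.083837507) = 0.28955.

0.28955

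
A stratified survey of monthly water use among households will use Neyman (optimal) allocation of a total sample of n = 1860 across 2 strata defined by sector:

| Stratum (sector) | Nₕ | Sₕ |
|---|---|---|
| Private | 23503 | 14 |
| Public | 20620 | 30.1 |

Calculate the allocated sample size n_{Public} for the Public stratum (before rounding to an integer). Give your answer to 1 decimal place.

1215.6

Neyman allocation: nₕ = n·NₕSₕ / Σⱼ NⱼSⱼ.
Σ NⱼSⱼ = 23503·14 + 20620·30.1 = 949704.
n_{Public} = 1860·20620·30.1 / 949704 = 1215.6.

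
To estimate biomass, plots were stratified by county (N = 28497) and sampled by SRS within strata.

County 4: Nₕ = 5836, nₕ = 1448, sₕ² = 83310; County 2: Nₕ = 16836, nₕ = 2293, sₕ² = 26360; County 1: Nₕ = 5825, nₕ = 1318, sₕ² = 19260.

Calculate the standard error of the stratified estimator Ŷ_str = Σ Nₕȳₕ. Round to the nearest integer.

Var(Ŷ_str) = Σₕ Nₕ²(1 − fₕ)sₕ²/nₕ.
County 4: 5836²·(1 − 1448/5836)·83310/1448 = 1.4733654 × 10^9.
County 2: 16836²·(1 − 2293/16836)·26360/2293 = 2.814714 × 10^9.
County 1: 5825²·(1 − 1318/5825)·19260/1318 = 3.8364042 × 10^8.
Sum = 4.6717198 × 10^9.
SE = √(4.6717198 × 10^9) = 68350.

68350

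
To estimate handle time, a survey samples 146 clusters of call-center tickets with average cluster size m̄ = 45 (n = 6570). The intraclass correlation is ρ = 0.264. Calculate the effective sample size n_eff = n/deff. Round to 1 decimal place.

520.8

deff = 1 + (45 − 1)·0.264 = 1 + 11.616 = 12.616.
n_eff = 6570 / 12.616 = 520.8.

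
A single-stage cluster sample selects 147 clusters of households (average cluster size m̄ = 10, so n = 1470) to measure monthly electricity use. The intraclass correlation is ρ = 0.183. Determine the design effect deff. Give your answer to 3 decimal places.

deff = 1 + (10 − 1)·0.183 = 1 + 1.647 = 2.647.

2.647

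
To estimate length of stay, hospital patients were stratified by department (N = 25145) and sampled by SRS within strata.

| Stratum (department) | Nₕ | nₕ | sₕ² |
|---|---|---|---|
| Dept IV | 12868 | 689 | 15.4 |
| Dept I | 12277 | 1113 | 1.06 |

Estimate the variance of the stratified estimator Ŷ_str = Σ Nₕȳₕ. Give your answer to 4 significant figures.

3.633 × 10^6

Var(Ŷ_str) = Σₕ Nₕ²(1 − fₕ)sₕ²/nₕ.
Dept IV: 12868²·(1 − 689/12868)·15.4/689 = 3.5028713 × 10^6.
Dept I: 12277²·(1 − 1113/12277)·1.06/1113 = 130533.74.
Sum = 3.633405 × 10^6.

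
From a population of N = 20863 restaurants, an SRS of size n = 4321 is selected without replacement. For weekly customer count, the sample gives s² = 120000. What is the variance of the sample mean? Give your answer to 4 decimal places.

Under SRS without replacement, Var(ȳ) = (1 − f)·s²/n with f = n/N = 4321/20863 = 0.20711307.
Var(ȳ) = (1 − 0.20711307)·120000/4321 = 0.79288693·27.771349 = 22.01954.

22.0195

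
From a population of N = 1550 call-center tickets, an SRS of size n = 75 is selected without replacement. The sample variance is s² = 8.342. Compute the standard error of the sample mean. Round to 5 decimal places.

0.32534

Under SRS without replacement, Var(ȳ) = (1 − f)·s²/n with f = n/N = 75/1550 = 0.04838710.
Var(ȳ) = (1 − 0.04838710)·8.342/75 = 0.95161290·0.11122667 = 0.10584473.
SE(ȳ) = √(0.10584473) = 0.32534.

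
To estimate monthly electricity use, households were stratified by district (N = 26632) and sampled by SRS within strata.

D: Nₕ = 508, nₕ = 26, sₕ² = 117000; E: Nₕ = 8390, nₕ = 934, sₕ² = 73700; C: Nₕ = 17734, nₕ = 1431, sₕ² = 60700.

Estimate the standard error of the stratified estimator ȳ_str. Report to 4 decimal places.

5.0798

Var(ȳ_str) = Σₕ Wₕ²(1 − fₕ)sₕ²/nₕ with Wₕ = Nₕ/N, N = 26632.
D: Wₕ = 0.01907480; term = 0.01907480²·(1 − 0.05118110)·117000/26 = 1.5535159.
E: Wₕ = 0.31503454; term = 0.31503454²·(1 − 0.11132300)·73700/934 = 6.959546.
C: Wₕ = 0.66589066; term = 0.66589066²·(1 − 0.08069246)·60700/1431 = 17.290825.
Sum = 25.803887.
SE = √(25.803887) = 5.0798.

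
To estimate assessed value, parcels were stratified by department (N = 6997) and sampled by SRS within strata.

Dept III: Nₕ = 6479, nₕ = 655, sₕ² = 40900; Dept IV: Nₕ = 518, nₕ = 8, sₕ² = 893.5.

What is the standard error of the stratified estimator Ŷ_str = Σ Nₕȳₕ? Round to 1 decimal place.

48843.6

Var(Ŷ_str) = Σₕ Nₕ²(1 − fₕ)sₕ²/nₕ.
Dept III: 6479²·(1 − 655/6479)·40900/655 = 2.3561957 × 10^9.
Dept IV: 518²·(1 − 8/518)·893.5/8 = 2.9505604 × 10^7.
Sum = 2.3857013 × 10^9.
SE = √(2.3857013 × 10^9) = 48843.6.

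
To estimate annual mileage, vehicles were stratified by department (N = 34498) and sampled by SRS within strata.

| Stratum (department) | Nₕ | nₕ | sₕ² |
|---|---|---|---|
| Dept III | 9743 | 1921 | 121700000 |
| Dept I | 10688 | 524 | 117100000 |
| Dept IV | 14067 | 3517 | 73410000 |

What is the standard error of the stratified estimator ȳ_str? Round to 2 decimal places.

164.49

Var(ȳ_str) = Σₕ Wₕ²(1 − fₕ)sₕ²/nₕ with Wₕ = Nₕ/N, N = 34498.
Dept III: Wₕ = 0.28242217; term = 0.28242217²·(1 − 0.19716720)·121700000/1921 = 4056.8214.
Dept I: Wₕ = 0.30981506; term = 0.30981506²·(1 − 0.04902695)·117100000/524 = 20398.53.
Dept IV: Wₕ = 0.40776277; term = 0.40776277²·(1 − 0.25001777)·73410000/3517 = 2602.849.
Sum = 27058.2.
SE = √(27058.2) = 164.49.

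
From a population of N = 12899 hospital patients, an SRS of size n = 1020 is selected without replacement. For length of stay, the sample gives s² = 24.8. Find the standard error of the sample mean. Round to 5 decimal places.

0.14964

Under SRS without replacement, Var(ȳ) = (1 − f)·s²/n with f = n/N = 1020/12899 = 0.07907590.
Var(ȳ) = (1 − 0.07907590)·24.8/1020 = 0.92092410·0.024313725 = 0.022391096.
SE(ȳ) = √(0.022391096) = 0.14964.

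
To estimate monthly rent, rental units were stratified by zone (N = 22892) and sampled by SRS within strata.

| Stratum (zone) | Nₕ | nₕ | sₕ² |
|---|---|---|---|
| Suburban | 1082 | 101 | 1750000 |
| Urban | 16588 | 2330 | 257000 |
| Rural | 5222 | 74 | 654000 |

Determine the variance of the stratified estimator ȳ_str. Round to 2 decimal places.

538.25

Var(ȳ_str) = Σₕ Wₕ²(1 − fₕ)sₕ²/nₕ with Wₕ = Nₕ/N, N = 22892.
Suburban: Wₕ = 0.04726542; term = 0.04726542²·(1 − 0.09334566)·1750000/101 = 35.095018.
Urban: Wₕ = 0.72461995; term = 0.72461995²·(1 − 0.14046299)·257000/2330 = 49.780857.
Rural: Wₕ = 0.22811463; term = 0.22811463²·(1 − 0.01417082)·654000/74 = 453.37123.
Sum = 538.24711.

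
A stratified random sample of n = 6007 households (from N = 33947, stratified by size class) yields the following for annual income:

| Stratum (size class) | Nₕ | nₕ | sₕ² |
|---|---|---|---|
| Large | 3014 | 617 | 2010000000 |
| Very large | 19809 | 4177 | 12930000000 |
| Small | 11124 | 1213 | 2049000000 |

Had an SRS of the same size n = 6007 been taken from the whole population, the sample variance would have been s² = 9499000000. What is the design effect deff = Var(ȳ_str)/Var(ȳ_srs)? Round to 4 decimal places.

Var(ȳ_str) = Σ Wₕ²(1−fₕ)sₕ²/nₕ with Wₕ = Nₕ/33947:
  Large: (3014/33947)²·(1−617/3014)·2010000000/617 = 20422.992
  Very large: (19809/33947)²·(1−4177/19809)·12930000000/4177 = 831779.76
  Small: (11124/33947)²·(1−1213/11124)·2049000000/1213 = 161605.75
  → Var(ȳ_str) = 1.0138085 × 10^6.
Var(ȳ_srs) = (1 − 6007/33947)·9499000000/6007 = 1.3015033 × 10^6.
deff = (1.0138085 × 10^6) / (1.3015033 × 10^6) = 0.7790.

0.7790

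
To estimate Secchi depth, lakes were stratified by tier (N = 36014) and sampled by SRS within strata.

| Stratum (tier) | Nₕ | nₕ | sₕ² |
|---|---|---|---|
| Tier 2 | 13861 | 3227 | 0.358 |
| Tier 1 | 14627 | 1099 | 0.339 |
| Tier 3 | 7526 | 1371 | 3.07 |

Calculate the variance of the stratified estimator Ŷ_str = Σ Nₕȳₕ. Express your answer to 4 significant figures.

181100

Var(Ŷ_str) = Σₕ Nₕ²(1 − fₕ)sₕ²/nₕ.
Tier 2: 13861²·(1 − 3227/13861)·0.358/3227 = 16352.166.
Tier 1: 14627²·(1 − 1099/14627)·0.339/1099 = 61036.674.
Tier 3: 7526²·(1 − 1371/7526)·3.07/1371 = 103727.33.
Sum = 181116.17.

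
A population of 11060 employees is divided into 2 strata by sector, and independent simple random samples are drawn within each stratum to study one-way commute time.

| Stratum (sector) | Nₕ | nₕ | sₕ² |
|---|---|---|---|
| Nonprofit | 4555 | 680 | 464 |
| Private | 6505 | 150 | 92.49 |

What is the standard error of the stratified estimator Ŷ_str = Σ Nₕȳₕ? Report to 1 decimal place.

Var(Ŷ_str) = Σₕ Nₕ²(1 − fₕ)sₕ²/nₕ.
Nonprofit: 4555²·(1 − 680/4555)·464/680 = 1.2043956 × 10^7.
Private: 6505²·(1 − 150/6505)·92.49/150 = 2.5489797 × 10^7.
Sum = 3.7533753 × 10^7.
SE = √(3.7533753 × 10^7) = 6126.5.

6126.5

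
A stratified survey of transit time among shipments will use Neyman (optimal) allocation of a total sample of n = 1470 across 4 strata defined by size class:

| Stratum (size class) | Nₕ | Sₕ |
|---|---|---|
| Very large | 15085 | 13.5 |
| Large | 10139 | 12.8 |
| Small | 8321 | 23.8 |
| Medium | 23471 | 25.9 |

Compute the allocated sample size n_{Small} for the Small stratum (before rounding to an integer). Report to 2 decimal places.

Neyman allocation: nₕ = n·NₕSₕ / Σⱼ NⱼSⱼ.
Σ NⱼSⱼ = 15085·13.5 + 10139·12.8 + 8321·23.8 + 23471·25.9 = 1.1393654 × 10^6.
n_{Small} = 1470·8321·23.8 / (1.1393654 × 10^6) = 255.51.

255.51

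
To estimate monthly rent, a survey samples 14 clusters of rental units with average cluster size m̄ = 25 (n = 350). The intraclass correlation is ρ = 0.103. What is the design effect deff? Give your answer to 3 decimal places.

deff = 1 + (25 − 1)·0.103 = 1 + 2.472 = 3.472.

3.472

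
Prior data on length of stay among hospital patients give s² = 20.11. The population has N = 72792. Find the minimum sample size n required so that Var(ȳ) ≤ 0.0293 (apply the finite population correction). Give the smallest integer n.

680

Without fpc, n₀ = s²/D = 20.11/0.0293 = 686.3481.
With fpc, (1 − n/N)·s²/n ≤ D requires n ≥ n₀/(1 + n₀/N) = 686.3481/(1 + 686.3481/72792) = 679.9370.
Rounding up, n = 680.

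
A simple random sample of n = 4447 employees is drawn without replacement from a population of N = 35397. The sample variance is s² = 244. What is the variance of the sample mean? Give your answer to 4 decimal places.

0.0480

Under SRS without replacement, Var(ȳ) = (1 − f)·s²/n with f = n/N = 4447/35397 = 0.12563212.
Var(ȳ) = (1 − 0.12563212)·244/4447 = 0.87436788·0.054868451 = 0.047975211.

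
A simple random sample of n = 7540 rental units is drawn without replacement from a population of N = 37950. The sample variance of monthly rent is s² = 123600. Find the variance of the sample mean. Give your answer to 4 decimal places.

Under SRS without replacement, Var(ȳ) = (1 − f)·s²/n with f = n/N = 7540/37950 = 0.19868248.
Var(ȳ) = (1 − 0.19868248)·123600/7540 = 0.80131752·16.392573 = 13.135656.

13.1357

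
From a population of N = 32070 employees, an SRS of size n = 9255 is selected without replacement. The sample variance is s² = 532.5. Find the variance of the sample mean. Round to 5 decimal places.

Under SRS without replacement, Var(ȳ) = (1 − f)·s²/n with f = n/N = 9255/32070 = 0.28858746.
Var(ȳ) = (1 − 0.28858746)·532.5/9255 = 0.71141254·0.057536467 = 0.040932164.

0.04093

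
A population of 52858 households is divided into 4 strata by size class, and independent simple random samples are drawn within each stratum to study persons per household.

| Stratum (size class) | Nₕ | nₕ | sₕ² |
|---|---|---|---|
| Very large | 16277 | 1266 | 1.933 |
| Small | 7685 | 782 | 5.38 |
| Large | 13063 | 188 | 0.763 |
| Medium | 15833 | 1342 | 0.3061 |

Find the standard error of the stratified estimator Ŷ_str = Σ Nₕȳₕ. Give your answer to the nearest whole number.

Var(Ŷ_str) = Σₕ Nₕ²(1 − fₕ)sₕ²/nₕ.
Very large: 16277²·(1 − 1266/16277)·1.933/1266 = 373062.96.
Small: 7685²·(1 − 782/7685)·5.38/782 = 364970.08.
Large: 13063²·(1 − 188/13063)·0.763/188 = 682585.18.
Medium: 15833²·(1 − 1342/15833)·0.3061/1342 = 52332.608.
Sum = 1.4729508 × 10^6.
SE = √(1.4729508 × 10^6) = 1214.

1214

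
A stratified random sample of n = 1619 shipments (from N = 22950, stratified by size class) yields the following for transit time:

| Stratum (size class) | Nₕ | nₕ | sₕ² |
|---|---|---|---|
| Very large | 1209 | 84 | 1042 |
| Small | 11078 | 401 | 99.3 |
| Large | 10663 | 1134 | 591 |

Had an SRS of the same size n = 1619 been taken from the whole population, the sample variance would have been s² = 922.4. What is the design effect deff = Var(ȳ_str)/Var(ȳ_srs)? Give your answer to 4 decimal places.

Var(ȳ_str) = Σ Wₕ²(1−fₕ)sₕ²/nₕ with Wₕ = Nₕ/22950:
  Very large: (1209/22950)²·(1−84/1209)·1042/84 = 0.032033314
  Small: (11078/22950)²·(1−401/11078)·99.3/401 = 0.055609642
  Large: (10663/22950)²·(1−1134/10663)·591/1134 = 0.10053928
  → Var(ȳ_str) = 0.18818224.
Var(ȳ_srs) = (1 − 1619/22950)·922.4/1619 = 0.52954268.
deff = 0.18818224 / 0.52954268 = 0.3554.

0.3554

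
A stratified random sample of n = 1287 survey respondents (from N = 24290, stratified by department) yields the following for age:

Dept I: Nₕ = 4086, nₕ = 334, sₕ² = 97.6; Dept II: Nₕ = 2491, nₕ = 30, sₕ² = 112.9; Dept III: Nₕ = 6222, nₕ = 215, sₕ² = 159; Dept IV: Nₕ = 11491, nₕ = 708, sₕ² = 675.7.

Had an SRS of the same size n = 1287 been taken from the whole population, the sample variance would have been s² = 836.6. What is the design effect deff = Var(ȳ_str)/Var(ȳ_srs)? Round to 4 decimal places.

0.4775

Var(ȳ_str) = Σ Wₕ²(1−fₕ)sₕ²/nₕ with Wₕ = Nₕ/24290:
  Dept I: (4086/24290)²·(1−334/4086)·97.6/334 = 0.007592932
  Dept II: (2491/24290)²·(1−30/2491)·112.9/30 = 0.039102363
  Dept III: (6222/24290)²·(1−215/6222)·159/215 = 0.046848024
  Dept IV: (11491/24290)²·(1−708/11491)·675.7/708 = 0.20043015
  → Var(ȳ_str) = 0.29397347.
Var(ȳ_srs) = (1 − 1287/24290)·836.6/1287 = 0.61559669.
deff = 0.29397347 / 0.61559669 = 0.4775.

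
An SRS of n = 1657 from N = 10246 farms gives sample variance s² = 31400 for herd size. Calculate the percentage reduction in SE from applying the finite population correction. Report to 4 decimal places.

f = n/N = 1657/10246 = 0.16172165.
SE_no-fpc = √(s²/n) = 4.3531494; SE_fpc = √((1−f)s²/n) = 3.9856366.
Ratio = √(1−f) = 0.91557542. Reduction = 100·(1 − 0.91557542) = 8.4425%.

8.4425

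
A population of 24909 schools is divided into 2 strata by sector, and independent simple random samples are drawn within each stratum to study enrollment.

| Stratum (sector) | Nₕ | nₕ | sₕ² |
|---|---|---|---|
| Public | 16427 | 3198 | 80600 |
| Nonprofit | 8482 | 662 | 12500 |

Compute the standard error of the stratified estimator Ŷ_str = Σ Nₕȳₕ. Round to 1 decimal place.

82033.1

Var(Ŷ_str) = Σₕ Nₕ²(1 − fₕ)sₕ²/nₕ.
Public: 16427²·(1 − 3198/16427)·80600/3198 = 5.4769888 × 10^9.
Nonprofit: 8482²·(1 − 662/8482)·12500/662 = 1.2524403 × 10^9.
Sum = 6.7294291 × 10^9.
SE = √(6.7294291 × 10^9) = 82033.1.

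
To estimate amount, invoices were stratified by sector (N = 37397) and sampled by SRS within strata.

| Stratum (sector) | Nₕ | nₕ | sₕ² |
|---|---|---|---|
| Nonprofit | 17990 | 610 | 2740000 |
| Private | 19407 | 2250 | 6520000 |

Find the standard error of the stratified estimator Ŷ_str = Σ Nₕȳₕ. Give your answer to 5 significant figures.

1.5393 × 10^6

Var(Ŷ_str) = Σₕ Nₕ²(1 − fₕ)sₕ²/nₕ.
Nonprofit: 17990²·(1 − 610/17990)·2740000/610 = 1.4044351 × 10^12.
Private: 19407²·(1 − 2250/19407)·6520000/2250 = 9.6486118 × 10^11.
Sum = 2.3692963 × 10^12.
SE = √(2.3692963 × 10^12) = 1.5393 × 10^6.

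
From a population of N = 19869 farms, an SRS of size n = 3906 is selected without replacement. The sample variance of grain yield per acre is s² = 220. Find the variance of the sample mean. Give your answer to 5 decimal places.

Under SRS without replacement, Var(ȳ) = (1 − f)·s²/n with f = n/N = 3906/19869 = 0.19658765.
Var(ȳ) = (1 − 0.19658765)·220/3906 = 0.80341235·0.056323605 = 0.04525108.

0.04525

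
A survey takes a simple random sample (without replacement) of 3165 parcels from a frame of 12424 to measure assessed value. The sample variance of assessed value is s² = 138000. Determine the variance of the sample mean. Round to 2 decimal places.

32.49

Under SRS without replacement, Var(ȳ) = (1 − f)·s²/n with f = n/N = 3165/12424 = 0.25474887.
Var(ȳ) = (1 − 0.25474887)·138000/3165 = 0.74525113·43.601896 = 32.494362.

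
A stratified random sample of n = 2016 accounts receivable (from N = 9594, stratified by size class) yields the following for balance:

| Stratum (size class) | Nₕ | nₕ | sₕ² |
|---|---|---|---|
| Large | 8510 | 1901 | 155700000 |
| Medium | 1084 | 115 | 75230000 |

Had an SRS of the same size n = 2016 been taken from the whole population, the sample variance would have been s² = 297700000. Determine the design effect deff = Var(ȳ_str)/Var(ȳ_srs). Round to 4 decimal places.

Var(ȳ_str) = Σ Wₕ²(1−fₕ)sₕ²/nₕ with Wₕ = Nₕ/9594:
  Large: (8510/9594)²·(1−1901/8510)·155700000/1901 = 50046.347
  Medium: (1084/9594)²·(1−115/1084)·75230000/115 = 7465.2929
  → Var(ȳ_str) = 57511.64.
Var(ȳ_srs) = (1 − 2016/9594)·297700000/2016 = 116638.84.
deff = 57511.64 / 116638.84 = 0.4931.

0.4931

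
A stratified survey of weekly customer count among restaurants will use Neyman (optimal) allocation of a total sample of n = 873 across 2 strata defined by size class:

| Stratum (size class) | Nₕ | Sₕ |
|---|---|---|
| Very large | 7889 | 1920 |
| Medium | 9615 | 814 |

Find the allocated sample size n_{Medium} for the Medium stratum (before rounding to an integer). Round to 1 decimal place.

297.4

Neyman allocation: nₕ = n·NₕSₕ / Σⱼ NⱼSⱼ.
Σ NⱼSⱼ = 7889·1920 + 9615·814 = 2.297349 × 10^7.
n_{Medium} = 873·9615·814 / (2.297349 × 10^7) = 297.4.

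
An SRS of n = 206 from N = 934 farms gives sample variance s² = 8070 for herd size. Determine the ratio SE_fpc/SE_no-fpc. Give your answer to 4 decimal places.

f = n/N = 206/934 = 0.22055675.
SE_no-fpc = √(s²/n) = 6.2589741; SE_fpc = √((1−f)s²/n) = 5.5258031.
Ratio = √(1−f) = 0.88286084.

0.8829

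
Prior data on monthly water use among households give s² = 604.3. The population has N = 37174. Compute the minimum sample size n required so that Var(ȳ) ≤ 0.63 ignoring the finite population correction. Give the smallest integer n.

Without fpc, n₀ = s²/D = 604.3/0.63 = 959.2063.
Rounding up, n = 960.

960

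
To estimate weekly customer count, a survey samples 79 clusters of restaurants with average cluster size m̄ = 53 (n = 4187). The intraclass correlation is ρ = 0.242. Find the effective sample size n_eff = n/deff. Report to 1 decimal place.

deff = 1 + (53 − 1)·0.242 = 1 + 12.584 = 13.584.
n_eff = 4187 / 13.584 = 308.2.

308.2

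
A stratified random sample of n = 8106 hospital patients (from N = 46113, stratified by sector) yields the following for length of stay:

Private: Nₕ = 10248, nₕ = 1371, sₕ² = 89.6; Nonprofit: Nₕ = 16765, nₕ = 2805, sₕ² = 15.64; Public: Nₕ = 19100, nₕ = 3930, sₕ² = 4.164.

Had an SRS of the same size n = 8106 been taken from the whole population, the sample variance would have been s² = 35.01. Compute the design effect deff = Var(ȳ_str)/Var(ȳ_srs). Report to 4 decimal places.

0.9984

Var(ȳ_str) = Σ Wₕ²(1−fₕ)sₕ²/nₕ with Wₕ = Nₕ/46113:
  Private: (10248/46113)²·(1−1371/10248)·89.6/1371 = 0.0027959483
  Nonprofit: (16765/46113)²·(1−2805/16765)·15.64/2805 = 6.1368584 × 10^-4
  Public: (19100/46113)²·(1−3930/19100)·4.164/3930 = 1.4437446 × 10^-4
  → Var(ȳ_str) = 0.0035540086.
Var(ȳ_srs) = (1 − 8106/46113)·35.01/8106 = 0.003559801.
deff = 0.0035540086 / 0.003559801 = 0.9984.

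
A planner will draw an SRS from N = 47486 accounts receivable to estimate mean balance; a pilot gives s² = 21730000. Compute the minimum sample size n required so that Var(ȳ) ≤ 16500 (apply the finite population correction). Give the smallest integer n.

1282

Without fpc, n₀ = s²/D = 21730000/16500 = 1316.9697.
With fpc, (1 − n/N)·s²/n ≤ D requires n ≥ n₀/(1 + n₀/N) = 1316.9697/(1 + 1316.9697/47486) = 1281.4307.
Rounding up, n = 1282.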